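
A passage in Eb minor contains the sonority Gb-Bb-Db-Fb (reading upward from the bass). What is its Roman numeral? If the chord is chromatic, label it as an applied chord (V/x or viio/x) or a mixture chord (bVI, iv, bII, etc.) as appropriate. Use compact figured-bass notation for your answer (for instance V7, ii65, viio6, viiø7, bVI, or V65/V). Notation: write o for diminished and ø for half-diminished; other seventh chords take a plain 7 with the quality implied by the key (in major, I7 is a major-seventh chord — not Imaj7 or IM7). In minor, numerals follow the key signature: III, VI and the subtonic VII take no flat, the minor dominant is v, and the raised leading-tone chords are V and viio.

V7/VI

The pitches Gb-Bb-Db-Fb form a dominant seventh chord rooted on Gb.
Gb is not a diatonic chord root with this quality in Eb minor, but it lies a perfect fifth above Cb (VI), so the chord functions as an applied dominant of VI.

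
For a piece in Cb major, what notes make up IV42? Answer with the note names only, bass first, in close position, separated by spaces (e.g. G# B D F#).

Eb Fb Ab Cb

In Cb major, the fourth degree is Fb, and the diatonic chord built there is a major seventh chord.
Stacking thirds from Fb gives Fb-Ab-Cb-Eb.
With the 42 figure the chord is in third inversion; from the bass Eb upward in close position it reads Eb-Fb-Ab-Cb.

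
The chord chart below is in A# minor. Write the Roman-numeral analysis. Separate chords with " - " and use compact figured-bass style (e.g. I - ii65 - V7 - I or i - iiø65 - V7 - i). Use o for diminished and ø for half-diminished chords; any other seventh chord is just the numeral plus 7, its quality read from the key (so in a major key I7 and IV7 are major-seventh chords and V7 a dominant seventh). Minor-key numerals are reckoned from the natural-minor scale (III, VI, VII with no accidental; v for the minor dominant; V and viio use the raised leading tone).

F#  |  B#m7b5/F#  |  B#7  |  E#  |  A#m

F# has root F#, degree 6 in A# minor, so VI.
B#m7b5/F#: root B# is the supertonic; half-diminished seventh chord there is iiø43.
B#7: a dominant seventh chord on B#, the applied dominant of V → V7/V.
E#: root E# is the dominant; major triad there is V.
A#m: root A# is the tonic; minor triad there is i.

VI - iiø43 - V7/V - V - i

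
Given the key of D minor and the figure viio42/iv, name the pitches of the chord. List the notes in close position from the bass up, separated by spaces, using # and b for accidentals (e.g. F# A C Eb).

The slash marks an applied leading-tone chord: viio of iv. In D minor, iv is G, so the leading tone to it is F#, a half step below.
Building a fully diminished seventh chord on F# gives F#-A-C-Eb.
With the 42 figure the chord is in third inversion; from the bass Eb upward in close position it reads Eb-F#-A-C.

Eb F# A C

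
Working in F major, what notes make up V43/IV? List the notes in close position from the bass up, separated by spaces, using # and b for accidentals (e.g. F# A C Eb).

The slash means an applied dominant: we want the dominant of IV. In F major, IV is Bb major, and its dominant is built on F.
Building a dominant seventh chord on F gives F-A-C-Eb.
The figured bass 43 indicates second inversion, placing the fifth (C) in the bass: C-Eb-F-A.

C Eb F A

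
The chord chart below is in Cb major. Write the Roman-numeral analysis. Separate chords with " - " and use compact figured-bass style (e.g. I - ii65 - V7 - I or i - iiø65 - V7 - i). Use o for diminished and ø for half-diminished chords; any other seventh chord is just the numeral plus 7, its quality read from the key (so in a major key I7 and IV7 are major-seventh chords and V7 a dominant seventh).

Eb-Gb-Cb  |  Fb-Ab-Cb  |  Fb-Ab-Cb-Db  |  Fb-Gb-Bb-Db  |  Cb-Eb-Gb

I6 - IV - ii65 - V42 - I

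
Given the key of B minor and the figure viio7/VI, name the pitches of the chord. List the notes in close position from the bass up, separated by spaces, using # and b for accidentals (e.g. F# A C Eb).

F# A C Eb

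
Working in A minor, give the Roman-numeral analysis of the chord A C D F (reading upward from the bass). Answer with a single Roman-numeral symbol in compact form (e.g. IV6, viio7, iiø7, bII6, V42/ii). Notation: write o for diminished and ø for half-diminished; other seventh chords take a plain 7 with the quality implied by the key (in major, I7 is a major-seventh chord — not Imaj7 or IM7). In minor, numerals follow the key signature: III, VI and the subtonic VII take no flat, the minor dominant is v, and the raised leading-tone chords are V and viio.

iv43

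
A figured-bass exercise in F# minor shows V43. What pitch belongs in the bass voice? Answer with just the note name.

G#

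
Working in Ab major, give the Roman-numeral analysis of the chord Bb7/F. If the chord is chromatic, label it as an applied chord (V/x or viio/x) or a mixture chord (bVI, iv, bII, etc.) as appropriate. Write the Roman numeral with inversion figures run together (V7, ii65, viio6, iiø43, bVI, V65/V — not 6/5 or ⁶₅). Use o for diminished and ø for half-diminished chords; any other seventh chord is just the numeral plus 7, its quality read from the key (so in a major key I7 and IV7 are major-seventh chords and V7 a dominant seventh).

The pitches Bb-D-F-Ab form a dominant seventh chord rooted on Bb.
Bb is not a diatonic chord root with this quality in Ab major, but it lies a perfect fifth above Eb (V), so the chord functions as an applied dominant of V.
With F in the bass the chord is in second inversion, so the figured bass is 43.

V43/V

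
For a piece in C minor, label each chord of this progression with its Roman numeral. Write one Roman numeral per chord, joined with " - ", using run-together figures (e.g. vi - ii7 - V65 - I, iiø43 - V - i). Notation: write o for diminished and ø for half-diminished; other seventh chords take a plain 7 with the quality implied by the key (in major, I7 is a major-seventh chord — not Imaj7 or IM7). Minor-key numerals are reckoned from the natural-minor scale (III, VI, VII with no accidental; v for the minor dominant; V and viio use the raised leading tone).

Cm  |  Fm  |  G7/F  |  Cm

i - iv - V42 - i

Cm: minor triad on C = scale degree 1 → i.
Fm has root F, degree 4 in C minor, so iv.
G7/F has root G, degree 5 in C minor, so V42.
Cm: root C is the tonic; minor triad there is i.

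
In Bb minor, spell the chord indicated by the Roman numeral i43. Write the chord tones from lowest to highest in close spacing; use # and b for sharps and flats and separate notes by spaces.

In Bb minor, the first degree is Bb, and the diatonic chord built there is a minor seventh chord.
That chord is spelled Bb-Db-F-Ab.
The figured bass 43 indicates second inversion, placing the fifth (F) in the bass: F-Ab-Bb-Db.

F Ab Bb Db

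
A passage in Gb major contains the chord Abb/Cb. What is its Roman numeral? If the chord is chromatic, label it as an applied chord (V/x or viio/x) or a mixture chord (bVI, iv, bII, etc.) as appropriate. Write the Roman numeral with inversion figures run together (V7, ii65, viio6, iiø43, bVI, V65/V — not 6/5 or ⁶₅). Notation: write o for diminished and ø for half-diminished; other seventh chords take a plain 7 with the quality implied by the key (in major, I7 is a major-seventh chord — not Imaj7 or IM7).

Stacked in thirds the chord is Abb-Cb-Ebb: a major triad on Abb.
Abb is the lowered second degree of Gb major (diatonic 2 would be Ab). This is the Neapolitan sixth — a major triad on the lowered second degree, here in its customary first inversion.
With Cb in the bass the chord is in first inversion, so the figured bass is 6.

bII6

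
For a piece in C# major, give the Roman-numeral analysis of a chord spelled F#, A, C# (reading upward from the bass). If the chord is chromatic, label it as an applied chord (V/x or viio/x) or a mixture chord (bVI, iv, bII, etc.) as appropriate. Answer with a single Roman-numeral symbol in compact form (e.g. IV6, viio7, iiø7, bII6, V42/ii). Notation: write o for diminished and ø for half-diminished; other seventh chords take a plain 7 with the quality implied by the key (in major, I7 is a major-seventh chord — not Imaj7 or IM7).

iv

The pitches F#-A-C# form a minor triad rooted on F#.
F# is the fourth degree of C# major. This is the minor subdominant, borrowed from the parallel minor.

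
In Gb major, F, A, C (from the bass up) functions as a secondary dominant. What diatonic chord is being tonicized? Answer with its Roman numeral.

iii

The chord is a major triad on F.
A dominant resolves down a perfect fifth: F → Bb. In Gb major, Bb is scale degree 3, i.e. iii.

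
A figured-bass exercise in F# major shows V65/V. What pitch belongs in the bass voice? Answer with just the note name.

B#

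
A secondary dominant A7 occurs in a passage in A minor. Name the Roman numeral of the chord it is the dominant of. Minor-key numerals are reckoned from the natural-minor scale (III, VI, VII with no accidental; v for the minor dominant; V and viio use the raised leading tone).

iv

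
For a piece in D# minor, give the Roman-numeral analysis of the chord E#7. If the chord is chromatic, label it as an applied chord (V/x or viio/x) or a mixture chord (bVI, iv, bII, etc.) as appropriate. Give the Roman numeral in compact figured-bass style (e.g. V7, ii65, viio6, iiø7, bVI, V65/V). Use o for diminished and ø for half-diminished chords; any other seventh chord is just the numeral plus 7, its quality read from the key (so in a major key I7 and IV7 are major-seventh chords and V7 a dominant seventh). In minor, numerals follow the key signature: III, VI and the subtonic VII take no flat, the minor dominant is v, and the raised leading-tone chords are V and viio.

V7/V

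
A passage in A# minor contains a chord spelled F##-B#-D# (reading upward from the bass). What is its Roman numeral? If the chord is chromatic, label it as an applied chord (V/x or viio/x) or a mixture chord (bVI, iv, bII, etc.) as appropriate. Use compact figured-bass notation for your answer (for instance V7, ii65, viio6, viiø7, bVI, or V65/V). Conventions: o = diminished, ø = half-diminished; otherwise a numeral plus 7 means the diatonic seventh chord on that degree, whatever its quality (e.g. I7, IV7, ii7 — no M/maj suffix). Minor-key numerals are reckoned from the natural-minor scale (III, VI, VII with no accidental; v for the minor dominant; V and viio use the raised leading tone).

The pitches B#-D#-F## form a minor triad rooted on B#.
B# is the second degree of A# minor. This is the minor supertonic, borrowed from the parallel major (the Dorian ii).
With F## in the bass the chord is in second inversion, so the figured bass is 64.

ii64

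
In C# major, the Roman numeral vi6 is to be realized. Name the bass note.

vi in C# major has root A#; the chord is A#-C#-E#.
The figure 6 means first inversion — the third is in the bass.

C#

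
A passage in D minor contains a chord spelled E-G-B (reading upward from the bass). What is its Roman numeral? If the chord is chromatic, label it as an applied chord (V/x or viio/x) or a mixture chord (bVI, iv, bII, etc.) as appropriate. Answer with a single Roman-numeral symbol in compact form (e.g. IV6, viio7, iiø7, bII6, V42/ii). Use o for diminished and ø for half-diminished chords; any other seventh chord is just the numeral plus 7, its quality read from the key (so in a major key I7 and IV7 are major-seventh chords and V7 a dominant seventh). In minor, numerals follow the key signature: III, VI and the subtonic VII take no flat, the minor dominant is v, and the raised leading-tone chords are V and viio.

ii

Stacked in thirds the chord is E-G-B: a minor triad on E.
E is the second degree of D minor. This is the minor supertonic, borrowed from the parallel major (the Dorian ii).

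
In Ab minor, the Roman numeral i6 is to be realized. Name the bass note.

i in Ab minor has root Ab; the chord is Ab-Cb-Eb.
The figure 6 means first inversion — the third is in the bass.

Cb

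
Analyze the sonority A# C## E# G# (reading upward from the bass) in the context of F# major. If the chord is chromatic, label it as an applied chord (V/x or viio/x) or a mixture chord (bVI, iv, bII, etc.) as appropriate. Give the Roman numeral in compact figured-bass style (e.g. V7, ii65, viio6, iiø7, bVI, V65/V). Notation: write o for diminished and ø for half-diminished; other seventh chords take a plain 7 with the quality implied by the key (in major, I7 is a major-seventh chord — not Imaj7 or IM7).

Stacked in thirds the chord is A#-C##-E#-G#: a dominant seventh chord on A#.
A# is not a diatonic chord root with this quality in F# major, but it lies a perfect fifth above D# (vi), so the chord functions as an applied dominant of vi.

V7/vi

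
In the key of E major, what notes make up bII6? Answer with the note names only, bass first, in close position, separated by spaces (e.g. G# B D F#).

A C F

bII6 is the Neapolitan sixth — a major triad on the lowered second degree, here in its customary first inversion. In E major that root is F.
So the chord is F-A-C.
With the 6 figure the chord is in first inversion; from the bass A upward in close position it reads A-C-F.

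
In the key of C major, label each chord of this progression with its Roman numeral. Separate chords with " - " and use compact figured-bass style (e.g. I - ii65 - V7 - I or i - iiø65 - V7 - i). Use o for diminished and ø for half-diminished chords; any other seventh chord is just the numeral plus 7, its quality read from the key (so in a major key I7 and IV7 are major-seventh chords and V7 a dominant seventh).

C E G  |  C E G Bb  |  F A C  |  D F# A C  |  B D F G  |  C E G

I - V7/IV - IV - V7/V - V65 - I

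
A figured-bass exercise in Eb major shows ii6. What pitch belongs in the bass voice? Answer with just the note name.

ii in Eb major has root F; the chord is F-Ab-C.
The figure 6 means first inversion — the third is in the bass.

Ab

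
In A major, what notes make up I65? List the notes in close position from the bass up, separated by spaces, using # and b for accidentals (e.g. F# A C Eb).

C# E G# A

The numeral's case and figure indicate a major seventh chord. In A major its root, the tonic, is A.
Stacking thirds from A gives A-C#-E-G#.
The figured bass 65 indicates first inversion, placing the third (C#) in the bass: C#-E-G#-A.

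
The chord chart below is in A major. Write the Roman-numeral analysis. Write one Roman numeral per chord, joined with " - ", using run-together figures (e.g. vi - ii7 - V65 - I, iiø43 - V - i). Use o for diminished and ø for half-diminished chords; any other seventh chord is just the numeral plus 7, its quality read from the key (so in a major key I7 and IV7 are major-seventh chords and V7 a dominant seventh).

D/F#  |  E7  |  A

IV6 - V7 - I

D/F#: root D is the subdominant; major triad there is IV6.
E7 has root E, degree 5 in A major, so V7.
A has root A, degree 1 in A major, so I.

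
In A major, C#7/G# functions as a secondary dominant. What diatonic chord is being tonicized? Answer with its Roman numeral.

The chord is a dominant seventh chord on C#.
A dominant resolves down a perfect fifth: C# → F#. In A major, F# is scale degree 6, i.e. vi.

vi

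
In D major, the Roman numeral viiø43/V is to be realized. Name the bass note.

The applied chord viiø43/V is rooted on G#: G#-B-D-F#.
The figure 43 means second inversion — the fifth is in the bass.

D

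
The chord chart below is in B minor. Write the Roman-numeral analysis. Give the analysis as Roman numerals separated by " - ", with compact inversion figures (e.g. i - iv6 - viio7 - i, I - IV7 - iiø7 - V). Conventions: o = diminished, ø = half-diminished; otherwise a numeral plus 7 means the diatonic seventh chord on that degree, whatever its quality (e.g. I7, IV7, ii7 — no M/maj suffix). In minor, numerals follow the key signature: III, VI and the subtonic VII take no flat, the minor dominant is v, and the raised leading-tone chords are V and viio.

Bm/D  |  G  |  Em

i6 - VI - iv

Bm/D: root B is the tonic; minor triad there is i6.
G has root G, degree 6 in B minor, so VI.
Em has root E, degree 4 in B minor, so iv.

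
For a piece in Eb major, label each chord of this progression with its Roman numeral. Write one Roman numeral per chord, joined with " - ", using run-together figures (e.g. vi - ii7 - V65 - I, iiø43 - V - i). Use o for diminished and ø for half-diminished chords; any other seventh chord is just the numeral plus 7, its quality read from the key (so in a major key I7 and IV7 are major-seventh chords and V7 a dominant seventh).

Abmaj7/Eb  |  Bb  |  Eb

IV43 - V - I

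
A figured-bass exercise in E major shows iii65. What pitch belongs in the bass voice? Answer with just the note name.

B

iii in E major has root G#; the chord is G#-B-D#-F#.
The figure 65 means first inversion — the third is in the bass.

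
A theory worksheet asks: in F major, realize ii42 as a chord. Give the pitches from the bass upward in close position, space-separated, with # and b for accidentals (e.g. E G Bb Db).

The numeral's case and figure indicate a minor seventh chord. In F major its root, the second degree, is G.
Stacking thirds from G gives G-Bb-D-F.
With the 42 figure the chord is in third inversion; from the bass F upward in close position it reads F-G-Bb-D.

F G Bb D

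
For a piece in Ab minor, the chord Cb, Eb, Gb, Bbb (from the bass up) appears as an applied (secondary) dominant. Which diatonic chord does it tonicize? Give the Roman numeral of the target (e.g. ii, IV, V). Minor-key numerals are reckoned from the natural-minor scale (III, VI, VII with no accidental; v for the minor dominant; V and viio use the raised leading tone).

VI

The chord is a dominant seventh chord on Cb.
A dominant resolves down a perfect fifth: Cb → Fb. In Ab minor, Fb is scale degree 6, i.e. VI.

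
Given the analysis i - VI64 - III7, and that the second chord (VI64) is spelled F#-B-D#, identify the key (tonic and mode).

D# minor

The chord B/F# is a major triad rooted on B; its label is VI64.
Counting down 5 scale steps from B places the tonic on D#; a major triad on degree 6 is diatonic only in minor.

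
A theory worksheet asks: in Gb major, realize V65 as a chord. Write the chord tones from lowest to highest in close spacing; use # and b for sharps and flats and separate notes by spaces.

F Ab Cb Db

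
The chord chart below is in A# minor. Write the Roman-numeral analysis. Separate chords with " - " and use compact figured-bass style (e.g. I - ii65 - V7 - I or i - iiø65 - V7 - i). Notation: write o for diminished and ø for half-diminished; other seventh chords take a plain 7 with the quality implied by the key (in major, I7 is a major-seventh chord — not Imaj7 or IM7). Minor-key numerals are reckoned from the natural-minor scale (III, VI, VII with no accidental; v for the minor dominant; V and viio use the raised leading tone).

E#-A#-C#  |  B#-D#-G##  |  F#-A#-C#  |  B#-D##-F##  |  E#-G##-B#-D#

E#-A#-C#: root A# is the tonic; minor triad there is i64.
B#-D#-G## has root G##, degree 7 in A# minor, so viio6.
F#-A#-C#: major triad on F# = scale degree 6 → VI.
B#-D##-F##: a major triad on B#, the applied dominant of V → V/V.
E#-G##-B#-D# has root E#, degree 5 in A# minor, so V7.

i64 - viio6 - VI - V/V - V7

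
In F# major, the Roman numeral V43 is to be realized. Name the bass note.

G#

V in F# major has root C#; the chord is C#-E#-G#-B.
The figure 43 means second inversion — the fifth is in the bass.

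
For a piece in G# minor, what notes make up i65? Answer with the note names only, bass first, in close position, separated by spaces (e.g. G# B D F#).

In G# minor, the tonic is G#, and the diatonic chord built there is a minor seventh chord.
That chord is spelled G#-B-D#-F#.
The figured bass 65 indicates first inversion, placing the third (B) in the bass: B-D#-F#-G#.

B D# F# G#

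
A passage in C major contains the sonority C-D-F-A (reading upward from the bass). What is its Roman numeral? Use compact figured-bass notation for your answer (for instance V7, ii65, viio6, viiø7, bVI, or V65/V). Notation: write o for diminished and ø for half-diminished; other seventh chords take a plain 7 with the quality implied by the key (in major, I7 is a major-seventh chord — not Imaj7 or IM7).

ii42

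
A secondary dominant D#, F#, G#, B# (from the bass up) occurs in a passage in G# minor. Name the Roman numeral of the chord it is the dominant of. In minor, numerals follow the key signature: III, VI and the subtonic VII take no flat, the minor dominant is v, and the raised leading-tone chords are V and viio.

The chord is a dominant seventh chord on G#.
A dominant resolves down a perfect fifth: G# → C#. In G# minor, C# is scale degree 4, i.e. iv.

iv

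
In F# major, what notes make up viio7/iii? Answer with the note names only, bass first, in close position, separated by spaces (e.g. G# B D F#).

G## B# D# F#

The slash marks an applied leading-tone chord: viio of iii. In F# major, iii is A#, so the leading tone to it is G##, a half step below.
Building a fully diminished seventh chord on G## gives G##-B#-D#-F#.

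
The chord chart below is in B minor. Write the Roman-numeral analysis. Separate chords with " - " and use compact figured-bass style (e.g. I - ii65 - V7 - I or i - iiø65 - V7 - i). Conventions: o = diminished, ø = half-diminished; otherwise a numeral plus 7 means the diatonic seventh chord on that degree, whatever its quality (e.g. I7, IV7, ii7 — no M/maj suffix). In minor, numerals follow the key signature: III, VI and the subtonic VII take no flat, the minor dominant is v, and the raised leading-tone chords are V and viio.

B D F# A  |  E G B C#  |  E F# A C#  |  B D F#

i7 - iiø65 - v42 - i

B-D-F#-A: root B is the tonic; minor seventh chord there is i7.
E-G-B-C#: root C# is the supertonic; half-diminished seventh chord there is iiø65.
E-F#-A-C#: root F# is the dominant; minor seventh chord there is v42.
B-D-F# has root B, degree 1 in B minor, so i.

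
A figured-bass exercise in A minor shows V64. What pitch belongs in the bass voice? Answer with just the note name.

B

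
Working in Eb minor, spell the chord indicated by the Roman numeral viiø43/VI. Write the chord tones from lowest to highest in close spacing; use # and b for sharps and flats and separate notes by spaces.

Fb Ab Bb Db

viiø43/VI is a secondary leading-tone chord. The target VI is Cb in Eb minor; the applied chord is rooted a semitone below, on Bb.
Building a half-diminished seventh chord on Bb gives Bb-Db-Fb-Ab.
The figured bass 43 indicates second inversion, placing the fifth (Fb) in the bass: Fb-Ab-Bb-Db.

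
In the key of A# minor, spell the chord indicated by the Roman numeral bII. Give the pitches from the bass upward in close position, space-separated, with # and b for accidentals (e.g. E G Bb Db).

bII is the Neapolitan chord — a major triad on the lowered second degree. In A# minor that root is B.
So the chord is B-D#-F#.

B D# F#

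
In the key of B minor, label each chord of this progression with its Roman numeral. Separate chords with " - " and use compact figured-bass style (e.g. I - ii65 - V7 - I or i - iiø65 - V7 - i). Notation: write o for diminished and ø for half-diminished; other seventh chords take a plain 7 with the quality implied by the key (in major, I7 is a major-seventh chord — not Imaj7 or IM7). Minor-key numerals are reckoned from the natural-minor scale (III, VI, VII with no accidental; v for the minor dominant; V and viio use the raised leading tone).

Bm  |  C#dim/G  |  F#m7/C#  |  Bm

i - iio64 - v43 - i

Bm: minor triad on B = scale degree 1 → i.
C#dim/G: root C# is the supertonic; diminished triad there is iio64.
F#m7/C#: root F# is the dominant; minor seventh chord there is v43.
Bm: root B is the tonic; minor triad there is i.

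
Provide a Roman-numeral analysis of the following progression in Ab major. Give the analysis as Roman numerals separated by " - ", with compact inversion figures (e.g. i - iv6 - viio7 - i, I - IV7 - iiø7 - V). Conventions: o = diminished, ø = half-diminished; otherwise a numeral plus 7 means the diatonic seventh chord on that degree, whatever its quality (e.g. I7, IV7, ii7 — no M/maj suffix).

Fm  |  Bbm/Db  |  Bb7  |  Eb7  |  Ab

Fm: root F is the submediant; minor triad there is vi.
Bbm/Db has root Bb, degree 2 in Ab major, so ii6.
Bb7: a dominant seventh chord on Bb, the applied dominant of V → V7/V.
Eb7 has root Eb, degree 5 in Ab major, so V7.
Ab has root Ab, degree 1 in Ab major, so I.

vi - ii6 - V7/V - V7 - I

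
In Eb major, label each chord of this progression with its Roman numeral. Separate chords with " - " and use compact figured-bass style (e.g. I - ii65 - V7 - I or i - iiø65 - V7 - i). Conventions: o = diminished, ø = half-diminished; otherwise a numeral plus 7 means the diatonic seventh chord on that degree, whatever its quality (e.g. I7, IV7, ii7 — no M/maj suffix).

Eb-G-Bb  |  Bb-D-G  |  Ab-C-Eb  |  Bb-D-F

Eb-G-Bb has root Eb, degree 1 in Eb major, so I.
Bb-D-G has root G, degree 3 in Eb major, so iii6.
Ab-C-Eb: major triad on Ab = scale degree 4 → IV.
Bb-D-F has root Bb, degree 5 in Eb major, so V.

I - iii6 - IV - V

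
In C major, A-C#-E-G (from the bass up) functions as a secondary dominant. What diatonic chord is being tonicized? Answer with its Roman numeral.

ii

The chord is a dominant seventh chord on A.
A dominant resolves down a perfect fifth: A → D. In C major, D is scale degree 2, i.e. ii.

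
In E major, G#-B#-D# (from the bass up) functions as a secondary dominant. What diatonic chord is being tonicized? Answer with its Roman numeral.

vi

The chord is a major triad on G#.
A dominant resolves down a perfect fifth: G# → C#. In E major, C# is scale degree 6, i.e. vi.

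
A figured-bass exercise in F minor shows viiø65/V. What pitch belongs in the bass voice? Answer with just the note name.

The applied chord viiø65/V is rooted on B: B-D-F-A.
The figure 65 means first inversion — the third is in the bass.

D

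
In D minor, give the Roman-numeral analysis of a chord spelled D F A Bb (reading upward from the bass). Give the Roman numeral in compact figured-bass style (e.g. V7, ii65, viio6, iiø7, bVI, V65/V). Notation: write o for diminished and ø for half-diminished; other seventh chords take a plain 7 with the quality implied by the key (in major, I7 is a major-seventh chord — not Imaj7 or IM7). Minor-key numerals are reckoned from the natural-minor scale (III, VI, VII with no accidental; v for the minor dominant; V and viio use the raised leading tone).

The pitches Bb-D-F-A form a major seventh chord rooted on Bb.
Bb is scale degree 6 in D minor, and a major seventh chord on that degree is written VI7.
With D in the bass the chord is in first inversion, so the figured bass is 65.

VI65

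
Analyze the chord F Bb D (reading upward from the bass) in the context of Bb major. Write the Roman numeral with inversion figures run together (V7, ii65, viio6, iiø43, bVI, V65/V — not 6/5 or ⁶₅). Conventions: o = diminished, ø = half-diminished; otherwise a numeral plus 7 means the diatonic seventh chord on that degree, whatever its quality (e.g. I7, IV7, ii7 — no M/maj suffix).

I64

Stacked in thirds the chord is Bb-D-F: a major triad on Bb.
Bb is scale degree 1 in Bb major, and a major triad on that degree is written I.
With F in the bass the chord is in second inversion, so the figured bass is 64.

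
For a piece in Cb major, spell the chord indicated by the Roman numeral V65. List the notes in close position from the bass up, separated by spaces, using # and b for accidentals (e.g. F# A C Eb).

The numeral's case and figure indicate a dominant seventh chord. In Cb major its root, scale degree 5, is Gb.
That chord is spelled Gb-Bb-Db-Fb.
With the 65 figure the chord is in first inversion; from the bass Bb upward in close position it reads Bb-Db-Fb-Gb.

Bb Db Fb Gb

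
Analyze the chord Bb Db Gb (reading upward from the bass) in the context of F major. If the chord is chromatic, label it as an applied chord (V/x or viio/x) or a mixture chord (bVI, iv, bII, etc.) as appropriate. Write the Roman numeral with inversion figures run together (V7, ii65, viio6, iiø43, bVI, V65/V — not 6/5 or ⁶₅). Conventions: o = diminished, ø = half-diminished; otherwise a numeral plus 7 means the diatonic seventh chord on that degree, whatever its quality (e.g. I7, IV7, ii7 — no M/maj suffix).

Stacked in thirds the chord is Gb-Bb-Db: a major triad on Gb.
Gb is the lowered second degree of F major (diatonic 2 would be G). This is the Neapolitan sixth — a major triad on the lowered second degree, here in its customary first inversion.
With Bb in the bass the chord is in first inversion, so the figured bass is 6.

bII6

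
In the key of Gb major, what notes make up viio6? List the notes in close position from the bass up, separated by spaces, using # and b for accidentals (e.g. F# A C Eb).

Ab Cb F

In Gb major, scale degree 7 is F, and the diatonic chord built there is a diminished triad.
That chord is spelled F-Ab-Cb.
With the 6 figure the chord is in first inversion; from the bass Ab upward in close position it reads Ab-Cb-F.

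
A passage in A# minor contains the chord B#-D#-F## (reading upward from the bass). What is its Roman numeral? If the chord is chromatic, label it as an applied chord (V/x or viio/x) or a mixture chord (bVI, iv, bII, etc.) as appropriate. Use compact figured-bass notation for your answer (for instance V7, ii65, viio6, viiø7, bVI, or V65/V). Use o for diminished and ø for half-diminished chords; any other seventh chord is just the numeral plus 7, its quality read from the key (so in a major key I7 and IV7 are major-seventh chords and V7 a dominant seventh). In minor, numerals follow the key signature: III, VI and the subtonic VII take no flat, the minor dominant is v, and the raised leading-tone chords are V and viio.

The pitches B#-D#-F## form a minor triad rooted on B#.
B# is the second degree of A# minor. This is the minor supertonic, borrowed from the parallel major (the Dorian ii).

ii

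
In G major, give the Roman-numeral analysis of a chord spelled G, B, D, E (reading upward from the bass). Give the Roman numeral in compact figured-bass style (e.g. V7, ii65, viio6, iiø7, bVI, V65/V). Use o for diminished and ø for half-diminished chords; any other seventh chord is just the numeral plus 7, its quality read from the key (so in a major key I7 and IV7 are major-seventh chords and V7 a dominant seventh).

vi65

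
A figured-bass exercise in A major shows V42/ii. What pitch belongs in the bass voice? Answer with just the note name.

The applied chord V42/ii is rooted on F#: F#-A#-C#-E.
The figure 42 means third inversion — the seventh is in the bass.

E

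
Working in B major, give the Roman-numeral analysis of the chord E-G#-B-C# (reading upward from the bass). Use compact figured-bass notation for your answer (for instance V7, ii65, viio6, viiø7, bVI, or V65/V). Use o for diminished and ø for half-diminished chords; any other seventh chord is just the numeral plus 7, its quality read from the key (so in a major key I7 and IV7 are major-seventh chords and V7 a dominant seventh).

ii65

The pitches C#-E-G#-B form a minor seventh chord rooted on C#.
C# is scale degree 2 in B major, and a minor seventh chord on that degree is written ii7.
With E in the bass the chord is in first inversion, so the figured bass is 65.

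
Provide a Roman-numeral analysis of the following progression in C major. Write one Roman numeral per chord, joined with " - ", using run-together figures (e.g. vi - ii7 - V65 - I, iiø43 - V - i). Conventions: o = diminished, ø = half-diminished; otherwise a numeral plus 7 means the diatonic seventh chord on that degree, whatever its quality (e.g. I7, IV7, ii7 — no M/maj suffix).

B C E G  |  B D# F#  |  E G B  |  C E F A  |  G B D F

I42 - V/iii - iii - IV43 - V7

B-C-E-G: root C is the tonic; major seventh chord there is I42.
B-D#-F#: chromatic; B is V of iii, so V/iii.
E-G-B: root E is the mediant; minor triad there is iii.
C-E-F-A: root F is the subdominant; major seventh chord there is IV43.
G-B-D-F: root G is the dominant; dominant seventh chord there is V7.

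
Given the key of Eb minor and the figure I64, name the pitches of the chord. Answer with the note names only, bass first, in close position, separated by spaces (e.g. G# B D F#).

Bb Eb G

I64 is the major tonic (Picardy third), borrowed from the parallel major. In Eb minor that root is Eb.
So the chord is Eb-G-Bb.
The figured bass 64 indicates second inversion, placing the fifth (Bb) in the bass: Bb-Eb-G.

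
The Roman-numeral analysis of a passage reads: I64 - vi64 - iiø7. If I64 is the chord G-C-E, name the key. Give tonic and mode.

C major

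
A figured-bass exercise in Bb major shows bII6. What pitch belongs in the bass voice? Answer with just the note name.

Eb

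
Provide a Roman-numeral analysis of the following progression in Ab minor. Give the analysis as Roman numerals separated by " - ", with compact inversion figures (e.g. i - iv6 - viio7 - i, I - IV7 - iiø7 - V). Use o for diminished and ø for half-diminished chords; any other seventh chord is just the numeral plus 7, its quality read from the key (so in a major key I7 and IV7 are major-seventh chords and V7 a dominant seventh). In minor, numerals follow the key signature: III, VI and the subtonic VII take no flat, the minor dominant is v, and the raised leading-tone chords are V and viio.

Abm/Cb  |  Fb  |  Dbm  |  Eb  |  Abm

Abm/Cb: root Ab is the tonic; minor triad there is i6.
Fb: root Fb is the submediant; major triad there is VI.
Dbm: minor triad on Db = scale degree 4 → iv.
Eb has root Eb, degree 5 in Ab minor, so V.
Abm: root Ab is the tonic; minor triad there is i.

i6 - VI - iv - V - i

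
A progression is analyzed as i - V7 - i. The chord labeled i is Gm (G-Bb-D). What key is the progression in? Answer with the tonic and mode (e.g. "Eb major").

i is given as G-Bb-D — a minor triad with root G.
If G is scale degree 1 and the mode makes that degree carry a minor triad, the tonic is G and the mode is minor.

G minor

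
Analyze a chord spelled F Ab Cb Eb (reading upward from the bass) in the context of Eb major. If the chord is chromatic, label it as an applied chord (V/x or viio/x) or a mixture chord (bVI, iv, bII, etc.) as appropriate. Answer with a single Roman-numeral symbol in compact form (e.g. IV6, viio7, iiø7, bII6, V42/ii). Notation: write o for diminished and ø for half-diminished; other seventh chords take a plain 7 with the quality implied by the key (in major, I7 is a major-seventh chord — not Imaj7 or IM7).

iiø7

Stacked in thirds the chord is F-Ab-Cb-Eb: a half-diminished seventh chord on F.
F is the second degree of Eb major. This is the half-diminished supertonic seventh, borrowed from the parallel minor.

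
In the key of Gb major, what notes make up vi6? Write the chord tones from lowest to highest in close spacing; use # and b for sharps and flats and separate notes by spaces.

Gb Bb Eb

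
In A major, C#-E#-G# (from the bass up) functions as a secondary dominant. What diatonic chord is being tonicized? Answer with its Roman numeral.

The chord is a major triad on C#.
A dominant resolves down a perfect fifth: C# → F#. In A major, F# is scale degree 6, i.e. vi.

vi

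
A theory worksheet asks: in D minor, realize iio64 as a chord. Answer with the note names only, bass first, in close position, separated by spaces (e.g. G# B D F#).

The numeral's case and figure indicate a diminished triad. In D minor its root, the supertonic, is E.
Stacking thirds from E gives E-G-Bb.
The figured bass 64 indicates second inversion, placing the fifth (Bb) in the bass: Bb-E-G.

Bb E G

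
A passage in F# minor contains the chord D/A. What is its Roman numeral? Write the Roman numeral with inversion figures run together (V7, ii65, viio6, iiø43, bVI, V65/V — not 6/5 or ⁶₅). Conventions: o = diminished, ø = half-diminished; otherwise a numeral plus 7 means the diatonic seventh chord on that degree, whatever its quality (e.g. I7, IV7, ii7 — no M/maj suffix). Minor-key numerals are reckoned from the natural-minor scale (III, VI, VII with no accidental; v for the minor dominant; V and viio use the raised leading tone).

Stacked in thirds the chord is D-F#-A: a major triad on D.
In F# minor, D is the submediant; the diatonic major triad there is VI.
With A in the bass the chord is in second inversion, so the figured bass is 64.

VI64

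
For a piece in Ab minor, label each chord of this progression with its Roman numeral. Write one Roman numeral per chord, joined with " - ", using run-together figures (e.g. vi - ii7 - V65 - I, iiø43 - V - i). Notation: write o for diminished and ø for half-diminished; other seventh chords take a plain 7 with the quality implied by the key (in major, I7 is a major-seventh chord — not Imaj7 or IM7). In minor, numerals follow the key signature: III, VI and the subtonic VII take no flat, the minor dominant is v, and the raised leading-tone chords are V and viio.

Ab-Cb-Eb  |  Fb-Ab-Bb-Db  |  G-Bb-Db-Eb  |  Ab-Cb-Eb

i - iiø43 - V65 - i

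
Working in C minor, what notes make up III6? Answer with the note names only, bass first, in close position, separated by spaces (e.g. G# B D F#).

G Bb Eb

In C minor, scale degree 3 is Eb, and the diatonic chord built there is a major triad.
That chord is spelled Eb-G-Bb.
The figured bass 6 indicates first inversion, placing the third (G) in the bass: G-Bb-Eb.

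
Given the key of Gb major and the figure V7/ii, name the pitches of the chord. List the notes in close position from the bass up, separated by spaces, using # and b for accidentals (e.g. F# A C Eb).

Eb G Bb Db

The slash means an applied dominant: we want the dominant of ii. In Gb major, ii is Ab minor, and its dominant is built on Eb.
Building a dominant seventh chord on Eb gives Eb-G-Bb-Db.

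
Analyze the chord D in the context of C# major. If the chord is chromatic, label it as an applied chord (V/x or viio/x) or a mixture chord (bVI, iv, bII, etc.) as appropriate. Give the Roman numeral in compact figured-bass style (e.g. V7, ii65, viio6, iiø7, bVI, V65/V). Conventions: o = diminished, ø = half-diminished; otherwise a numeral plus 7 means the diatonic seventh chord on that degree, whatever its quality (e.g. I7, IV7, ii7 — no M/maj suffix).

The pitches D-F#-A form a major triad rooted on D.
D is the lowered second degree of C# major (diatonic 2 would be D#). This is the Neapolitan chord — a major triad on the lowered second degree.

bII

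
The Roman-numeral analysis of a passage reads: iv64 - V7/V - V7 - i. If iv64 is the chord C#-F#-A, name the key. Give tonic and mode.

iv64 is given as C#-F#-A — a minor triad with root F#.
If F# is scale degree 4 and the mode makes that degree carry a minor triad, the tonic is C# and the mode is minor.

C# minor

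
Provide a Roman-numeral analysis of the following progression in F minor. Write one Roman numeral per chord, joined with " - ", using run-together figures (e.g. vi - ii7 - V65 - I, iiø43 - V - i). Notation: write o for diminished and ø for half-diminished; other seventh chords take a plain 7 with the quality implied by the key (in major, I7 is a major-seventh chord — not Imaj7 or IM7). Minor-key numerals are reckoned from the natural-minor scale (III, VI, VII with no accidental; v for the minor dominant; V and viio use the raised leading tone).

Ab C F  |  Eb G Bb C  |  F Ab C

i6 - v65 - i

Ab-C-F: root F is the tonic; minor triad there is i6.
Eb-G-Bb-C has root C, degree 5 in F minor, so v65.
F-Ab-C: root F is the tonic; minor triad there is i.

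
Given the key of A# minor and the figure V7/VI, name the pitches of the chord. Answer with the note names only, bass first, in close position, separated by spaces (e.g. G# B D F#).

C# E# G# B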